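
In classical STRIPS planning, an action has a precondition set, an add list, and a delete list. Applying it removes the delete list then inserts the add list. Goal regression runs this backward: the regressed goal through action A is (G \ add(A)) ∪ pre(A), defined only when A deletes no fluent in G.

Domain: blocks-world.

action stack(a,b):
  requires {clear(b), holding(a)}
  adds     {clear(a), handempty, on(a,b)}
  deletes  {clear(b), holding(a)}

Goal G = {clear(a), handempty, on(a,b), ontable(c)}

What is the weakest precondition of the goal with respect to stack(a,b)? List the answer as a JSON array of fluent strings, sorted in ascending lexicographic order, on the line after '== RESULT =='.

Regress:
  G ∩ del = {}  (empty — regression defined)
  G \ add = {clear(a), handempty, on(a,b), ontable(c)} \ {clear(a), handempty, on(a,b)} = {ontable(c)}
  ∪ pre   = {ontable(c)} ∪ {clear(b), holding(a)}
          = {clear(b), holding(a), ontable(c)}

== RESULT ==
["clear(b)", "holding(a)", "ontable(c)"]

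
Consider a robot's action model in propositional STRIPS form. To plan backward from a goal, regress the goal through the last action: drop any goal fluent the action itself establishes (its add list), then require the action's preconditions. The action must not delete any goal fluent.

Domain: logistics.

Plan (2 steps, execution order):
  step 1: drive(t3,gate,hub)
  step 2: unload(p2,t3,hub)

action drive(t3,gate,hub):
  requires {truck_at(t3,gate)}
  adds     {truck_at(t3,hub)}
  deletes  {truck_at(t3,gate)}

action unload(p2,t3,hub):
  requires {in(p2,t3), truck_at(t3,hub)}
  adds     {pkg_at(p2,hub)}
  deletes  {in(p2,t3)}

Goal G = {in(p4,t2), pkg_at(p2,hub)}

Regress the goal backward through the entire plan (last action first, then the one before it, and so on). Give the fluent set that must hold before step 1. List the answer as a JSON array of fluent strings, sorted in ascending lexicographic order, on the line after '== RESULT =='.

Work backward from the goal:
  through step 2 (unload(p2,t3,hub)): drop {pkg_at(p2,hub)}, keep {in(p4,t2)}, require {in(p2,t3), truck_at(t3,hub)}
    → {in(p2,t3), in(p4,t2), truck_at(t3,hub)}
  through step 1 (drive(t3,gate,hub)): drop {truck_at(t3,hub)}, keep {in(p2,t3), in(p4,t2)}, require {truck_at(t3,gate)}
    → {in(p2,t3), in(p4,t2), truck_at(t3,gate)}

== RESULT ==
["in(p2,t3)", "in(p4,t2)", "truck_at(t3,gate)"]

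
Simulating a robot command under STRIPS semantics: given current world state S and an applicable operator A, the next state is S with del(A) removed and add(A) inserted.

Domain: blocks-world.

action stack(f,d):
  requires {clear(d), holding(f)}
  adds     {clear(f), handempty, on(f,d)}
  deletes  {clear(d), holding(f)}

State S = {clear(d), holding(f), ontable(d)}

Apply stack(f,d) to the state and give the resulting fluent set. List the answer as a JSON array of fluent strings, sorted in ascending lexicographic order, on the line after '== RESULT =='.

Compute (S \ del) ∪ add:
  pre ⊆ S: {clear(d), holding(f)} ⊆ S  — applicable
  S \ del = {ontable(d)}
  ∪ add   = {clear(f), handempty, on(f,d), ontable(d)}

== RESULT ==
["clear(f)", "handempty", "on(f,d)", "ontable(d)"]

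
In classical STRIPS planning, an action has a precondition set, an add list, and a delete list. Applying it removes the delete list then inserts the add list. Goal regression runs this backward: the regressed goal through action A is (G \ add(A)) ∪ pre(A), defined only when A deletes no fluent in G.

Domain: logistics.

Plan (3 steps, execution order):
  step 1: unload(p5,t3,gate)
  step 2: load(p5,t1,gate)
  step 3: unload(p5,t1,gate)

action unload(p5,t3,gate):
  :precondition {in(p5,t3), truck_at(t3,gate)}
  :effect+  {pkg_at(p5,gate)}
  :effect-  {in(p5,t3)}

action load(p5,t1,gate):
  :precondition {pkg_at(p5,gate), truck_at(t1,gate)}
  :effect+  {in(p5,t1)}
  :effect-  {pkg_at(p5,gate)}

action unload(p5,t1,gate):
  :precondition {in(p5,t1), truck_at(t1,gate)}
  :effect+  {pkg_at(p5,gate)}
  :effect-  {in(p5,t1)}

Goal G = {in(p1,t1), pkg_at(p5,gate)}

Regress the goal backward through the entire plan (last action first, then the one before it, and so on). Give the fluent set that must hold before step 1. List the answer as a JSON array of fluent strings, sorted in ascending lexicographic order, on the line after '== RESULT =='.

Work backward from the goal:
  through step 3 (unload(p5,t1,gate)): drop {pkg_at(p5,gate)}, keep {in(p1,t1)}, require {in(p5,t1), truck_at(t1,gate)}
    → {in(p1,t1), in(p5,t1), truck_at(t1,gate)}
  through step 2 (load(p5,t1,gate)): drop {in(p5,t1)}, keep {in(p1,t1), truck_at(t1,gate)}, require {pkg_at(p5,gate), truck_at(t1,gate)}
    → {in(p1,t1), pkg_at(p5,gate), truck_at(t1,gate)}
  through step 1 (unload(p5,t3,gate)): drop {pkg_at(p5,gate)}, keep {in(p1,t1), truck_at(t1,gate)}, require {in(p5,t3), truck_at(t3,gate)}
    → {in(p1,t1), in(p5,t3), truck_at(t1,gate), truck_at(t3,gate)}

== RESULT ==
["in(p1,t1)", "in(p5,t3)", "truck_at(t1,gate)", "truck_at(t3,gate)"]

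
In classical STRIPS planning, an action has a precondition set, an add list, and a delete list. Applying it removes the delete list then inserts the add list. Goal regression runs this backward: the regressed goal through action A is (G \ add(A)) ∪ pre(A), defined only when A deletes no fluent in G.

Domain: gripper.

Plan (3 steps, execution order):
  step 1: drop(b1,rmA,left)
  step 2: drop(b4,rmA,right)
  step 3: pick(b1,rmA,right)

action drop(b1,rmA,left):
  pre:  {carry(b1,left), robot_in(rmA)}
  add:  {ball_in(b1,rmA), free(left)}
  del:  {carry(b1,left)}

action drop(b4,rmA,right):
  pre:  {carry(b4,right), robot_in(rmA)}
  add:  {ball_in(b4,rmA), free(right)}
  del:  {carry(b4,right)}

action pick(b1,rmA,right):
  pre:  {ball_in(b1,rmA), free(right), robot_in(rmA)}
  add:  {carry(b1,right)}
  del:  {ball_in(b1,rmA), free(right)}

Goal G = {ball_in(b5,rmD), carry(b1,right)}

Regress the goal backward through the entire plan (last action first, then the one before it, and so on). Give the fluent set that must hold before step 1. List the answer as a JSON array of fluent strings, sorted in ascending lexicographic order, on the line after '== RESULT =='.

Regress step by step:
  through step 3 (pick(b1,rmA,right)): drop {carry(b1,right)}, keep {ball_in(b5,rmD)}, require {ball_in(b1,rmA), free(right), robot_in(rmA)}
    → {ball_in(b1,rmA), ball_in(b5,rmD), free(right), robot_in(rmA)}
  through step 2 (drop(b4,rmA,right)): drop {free(right)}, keep {ball_in(b1,rmA), ball_in(b5,rmD), robot_in(rmA)}, require {carry(b4,right), robot_in(rmA)}
    → {ball_in(b1,rmA), ball_in(b5,rmD), carry(b4,right), robot_in(rmA)}
  through step 1 (drop(b1,rmA,left)): drop {ball_in(b1,rmA)}, keep {ball_in(b5,rmD), carry(b4,right), robot_in(rmA)}, require {carry(b1,left), robot_in(rmA)}
    → {ball_in(b5,rmD), carry(b1,left), carry(b4,right), robot_in(rmA)}

== RESULT ==
["ball_in(b5,rmD)", "carry(b1,left)", "carry(b4,right)", "robot_in(rmA)"]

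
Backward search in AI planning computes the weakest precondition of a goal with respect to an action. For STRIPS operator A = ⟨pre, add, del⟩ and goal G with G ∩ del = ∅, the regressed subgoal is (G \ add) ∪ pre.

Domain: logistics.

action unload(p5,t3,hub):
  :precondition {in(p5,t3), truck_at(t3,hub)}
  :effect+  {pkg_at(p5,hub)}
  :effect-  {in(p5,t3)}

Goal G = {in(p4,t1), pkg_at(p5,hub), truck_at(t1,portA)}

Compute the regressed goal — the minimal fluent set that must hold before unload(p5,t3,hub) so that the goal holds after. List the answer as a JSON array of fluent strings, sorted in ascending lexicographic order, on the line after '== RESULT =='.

Compute (G \ add) ∪ pre:
  G ∩ del = {}  (empty — regression defined)
  G \ add = {in(p4,t1), pkg_at(p5,hub), truck_at(t1,portA)} \ {pkg_at(p5,hub)} = {in(p4,t1), truck_at(t1,portA)}
  ∪ pre   = {in(p4,t1), truck_at(t1,portA)} ∪ {in(p5,t3), truck_at(t3,hub)}
          = {in(p4,t1), in(p5,t3), truck_at(t1,portA), truck_at(t3,hub)}

== RESULT ==
["in(p4,t1)", "in(p5,t3)", "truck_at(t1,portA)", "truck_at(t3,hub)"]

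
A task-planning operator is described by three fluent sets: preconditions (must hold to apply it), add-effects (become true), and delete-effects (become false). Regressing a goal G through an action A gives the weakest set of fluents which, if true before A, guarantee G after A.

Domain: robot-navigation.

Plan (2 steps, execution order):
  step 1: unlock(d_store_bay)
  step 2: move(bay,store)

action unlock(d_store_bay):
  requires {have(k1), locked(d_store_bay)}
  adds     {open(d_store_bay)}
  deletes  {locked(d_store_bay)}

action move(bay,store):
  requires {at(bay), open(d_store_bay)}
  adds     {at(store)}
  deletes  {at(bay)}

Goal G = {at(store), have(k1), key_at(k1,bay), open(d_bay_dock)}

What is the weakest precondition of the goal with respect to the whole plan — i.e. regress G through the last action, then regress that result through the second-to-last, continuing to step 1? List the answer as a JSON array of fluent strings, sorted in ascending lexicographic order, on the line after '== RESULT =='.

Regress step by step:
  through step 2 (move(bay,store)): drop {at(store)}, keep {have(k1), key_at(k1,bay), open(d_bay_dock)}, require {at(bay), open(d_store_bay)}
    → {at(bay), have(k1), key_at(k1,bay), open(d_bay_dock), open(d_store_bay)}
  through step 1 (unlock(d_store_bay)): drop {open(d_store_bay)}, keep {at(bay), have(k1), key_at(k1,bay), open(d_bay_dock)}, require {have(k1), locked(d_store_bay)}
    → {at(bay), have(k1), key_at(k1,bay), locked(d_store_bay), open(d_bay_dock)}

== RESULT ==
["at(bay)", "have(k1)", "key_at(k1,bay)", "locked(d_store_bay)", "open(d_bay_dock)"]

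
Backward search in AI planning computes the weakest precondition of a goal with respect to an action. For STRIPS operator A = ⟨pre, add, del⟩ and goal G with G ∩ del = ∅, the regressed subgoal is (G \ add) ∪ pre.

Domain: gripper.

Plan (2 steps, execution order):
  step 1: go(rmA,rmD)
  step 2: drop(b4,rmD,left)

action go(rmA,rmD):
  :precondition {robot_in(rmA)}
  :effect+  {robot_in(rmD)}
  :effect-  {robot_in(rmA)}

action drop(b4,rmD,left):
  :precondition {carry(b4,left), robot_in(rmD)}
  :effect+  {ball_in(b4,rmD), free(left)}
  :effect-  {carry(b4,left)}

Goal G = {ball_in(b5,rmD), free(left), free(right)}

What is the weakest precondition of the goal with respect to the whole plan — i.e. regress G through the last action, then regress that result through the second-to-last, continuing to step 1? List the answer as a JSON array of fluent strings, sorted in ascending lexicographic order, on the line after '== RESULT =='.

Regress step by step:
  through step 2 (drop(b4,rmD,left)): drop {free(left)}, keep {ball_in(b5,rmD), free(right)}, require {carry(b4,left), robot_in(rmD)}
    → {ball_in(b5,rmD), carry(b4,left), free(right), robot_in(rmD)}
  through step 1 (go(rmA,rmD)): drop {robot_in(rmD)}, keep {ball_in(b5,rmD), carry(b4,left), free(right)}, require {robot_in(rmA)}
    → {ball_in(b5,rmD), carry(b4,left), free(right), robot_in(rmA)}

== RESULT ==
["ball_in(b5,rmD)", "carry(b4,left)", "free(right)", "robot_in(rmA)"]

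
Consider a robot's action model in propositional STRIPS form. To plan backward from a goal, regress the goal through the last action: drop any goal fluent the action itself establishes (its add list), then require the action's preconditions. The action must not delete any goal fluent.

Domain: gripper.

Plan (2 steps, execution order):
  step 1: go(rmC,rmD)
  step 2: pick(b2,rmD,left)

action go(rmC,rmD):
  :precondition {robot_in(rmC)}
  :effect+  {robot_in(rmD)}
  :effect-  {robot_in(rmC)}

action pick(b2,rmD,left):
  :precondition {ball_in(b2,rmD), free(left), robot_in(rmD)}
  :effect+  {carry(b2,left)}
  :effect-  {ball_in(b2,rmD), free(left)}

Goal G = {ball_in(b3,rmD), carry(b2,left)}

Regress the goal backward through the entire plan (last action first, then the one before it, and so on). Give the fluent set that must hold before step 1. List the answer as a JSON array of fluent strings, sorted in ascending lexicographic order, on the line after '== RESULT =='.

Work backward from the goal:
  through step 2 (pick(b2,rmD,left)): drop {carry(b2,left)}, keep {ball_in(b3,rmD)}, require {ball_in(b2,rmD), free(left), robot_in(rmD)}
    → {ball_in(b2,rmD), ball_in(b3,rmD), free(left), robot_in(rmD)}
  through step 1 (go(rmC,rmD)): drop {robot_in(rmD)}, keep {ball_in(b2,rmD), ball_in(b3,rmD), free(left)}, require {robot_in(rmC)}
    → {ball_in(b2,rmD), ball_in(b3,rmD), free(left), robot_in(rmC)}

== RESULT ==
["ball_in(b2,rmD)", "ball_in(b3,rmD)", "free(left)", "robot_in(rmC)"]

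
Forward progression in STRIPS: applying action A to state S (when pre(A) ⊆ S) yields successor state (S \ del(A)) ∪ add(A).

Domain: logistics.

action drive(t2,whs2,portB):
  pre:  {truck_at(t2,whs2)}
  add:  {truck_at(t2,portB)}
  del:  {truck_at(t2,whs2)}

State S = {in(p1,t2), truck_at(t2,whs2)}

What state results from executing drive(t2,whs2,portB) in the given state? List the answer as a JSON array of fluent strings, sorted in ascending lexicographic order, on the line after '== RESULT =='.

Progress:
  pre ⊆ S: {truck_at(t2,whs2)} ⊆ S  — applicable
  S \ del = {in(p1,t2)}
  ∪ add   = {in(p1,t2), truck_at(t2,portB)}

== RESULT ==
["in(p1,t2)", "truck_at(t2,portB)"]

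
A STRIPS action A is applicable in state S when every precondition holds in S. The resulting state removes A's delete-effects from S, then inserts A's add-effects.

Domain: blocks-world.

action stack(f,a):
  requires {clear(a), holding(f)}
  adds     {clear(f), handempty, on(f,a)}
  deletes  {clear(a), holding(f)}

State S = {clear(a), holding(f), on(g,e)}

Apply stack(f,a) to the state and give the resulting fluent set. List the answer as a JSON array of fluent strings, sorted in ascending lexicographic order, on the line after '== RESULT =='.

Compute (S \ del) ∪ add:
  pre ⊆ S: {clear(a), holding(f)} ⊆ S  — applicable
  S \ del = {on(g,e)}
  ∪ add   = {clear(f), handempty, on(f,a), on(g,e)}

== RESULT ==
["clear(f)", "handempty", "on(f,a)", "on(g,e)"]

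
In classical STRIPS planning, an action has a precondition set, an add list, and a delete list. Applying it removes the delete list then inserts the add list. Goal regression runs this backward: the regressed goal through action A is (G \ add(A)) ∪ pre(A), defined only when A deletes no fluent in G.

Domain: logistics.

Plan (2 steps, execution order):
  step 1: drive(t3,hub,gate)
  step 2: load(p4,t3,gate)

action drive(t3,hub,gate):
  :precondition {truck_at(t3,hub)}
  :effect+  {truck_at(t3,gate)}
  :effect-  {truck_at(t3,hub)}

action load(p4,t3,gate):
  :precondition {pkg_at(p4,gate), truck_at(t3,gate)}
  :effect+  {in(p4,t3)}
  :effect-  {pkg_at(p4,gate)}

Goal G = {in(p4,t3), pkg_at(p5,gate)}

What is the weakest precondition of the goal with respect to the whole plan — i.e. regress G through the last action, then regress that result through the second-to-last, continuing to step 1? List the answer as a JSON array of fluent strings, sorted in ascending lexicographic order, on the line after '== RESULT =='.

Work backward from the goal:
  through step 2 (load(p4,t3,gate)): drop {in(p4,t3)}, keep {pkg_at(p5,gate)}, require {pkg_at(p4,gate), truck_at(t3,gate)}
    → {pkg_at(p4,gate), pkg_at(p5,gate), truck_at(t3,gate)}
  through step 1 (drive(t3,hub,gate)): drop {truck_at(t3,gate)}, keep {pkg_at(p4,gate), pkg_at(p5,gate)}, require {truck_at(t3,hub)}
    → {pkg_at(p4,gate), pkg_at(p5,gate), truck_at(t3,hub)}

== RESULT ==
["pkg_at(p4,gate)", "pkg_at(p5,gate)", "truck_at(t3,hub)"]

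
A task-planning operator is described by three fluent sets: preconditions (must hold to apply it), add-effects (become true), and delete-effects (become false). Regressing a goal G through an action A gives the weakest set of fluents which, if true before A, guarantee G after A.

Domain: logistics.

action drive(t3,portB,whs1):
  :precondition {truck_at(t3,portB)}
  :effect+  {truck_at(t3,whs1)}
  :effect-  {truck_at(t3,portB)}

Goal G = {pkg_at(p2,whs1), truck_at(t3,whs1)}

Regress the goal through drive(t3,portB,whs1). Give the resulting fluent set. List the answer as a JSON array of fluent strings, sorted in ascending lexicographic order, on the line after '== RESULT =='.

Regress:
  G ∩ del = {}  (empty — regression defined)
  G \ add = {pkg_at(p2,whs1), truck_at(t3,whs1)} \ {truck_at(t3,whs1)} = {pkg_at(p2,whs1)}
  ∪ pre   = {pkg_at(p2,whs1)} ∪ {truck_at(t3,portB)}
          = {pkg_at(p2,whs1), truck_at(t3,portB)}

== RESULT ==
["pkg_at(p2,whs1)", "truck_at(t3,portB)"]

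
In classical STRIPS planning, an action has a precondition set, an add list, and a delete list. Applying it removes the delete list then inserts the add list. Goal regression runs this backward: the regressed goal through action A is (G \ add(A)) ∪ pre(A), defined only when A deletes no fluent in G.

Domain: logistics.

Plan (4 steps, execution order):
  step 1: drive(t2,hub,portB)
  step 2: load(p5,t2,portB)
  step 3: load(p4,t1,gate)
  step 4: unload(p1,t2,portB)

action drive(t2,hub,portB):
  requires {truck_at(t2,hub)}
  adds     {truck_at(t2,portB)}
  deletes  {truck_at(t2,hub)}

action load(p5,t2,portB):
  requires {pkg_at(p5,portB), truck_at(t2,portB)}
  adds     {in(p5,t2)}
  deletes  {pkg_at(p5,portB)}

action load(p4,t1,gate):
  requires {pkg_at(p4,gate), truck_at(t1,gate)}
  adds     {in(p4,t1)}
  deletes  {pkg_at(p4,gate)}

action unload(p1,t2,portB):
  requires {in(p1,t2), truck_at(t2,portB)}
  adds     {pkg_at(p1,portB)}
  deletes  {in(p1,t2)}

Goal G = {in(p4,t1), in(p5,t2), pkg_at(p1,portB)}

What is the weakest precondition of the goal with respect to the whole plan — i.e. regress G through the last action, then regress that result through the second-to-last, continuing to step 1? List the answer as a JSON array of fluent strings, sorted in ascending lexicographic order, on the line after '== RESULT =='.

Work backward from the goal:
  through step 4 (unload(p1,t2,portB)): drop {pkg_at(p1,portB)}, keep {in(p4,t1), in(p5,t2)}, require {in(p1,t2), truck_at(t2,portB)}
    → {in(p1,t2), in(p4,t1), in(p5,t2), truck_at(t2,portB)}
  through step 3 (load(p4,t1,gate)): drop {in(p4,t1)}, keep {in(p1,t2), in(p5,t2), truck_at(t2,portB)}, require {pkg_at(p4,gate), truck_at(t1,gate)}
    → {in(p1,t2), in(p5,t2), pkg_at(p4,gate), truck_at(t1,gate), truck_at(t2,portB)}
  through step 2 (load(p5,t2,portB)): drop {in(p5,t2)}, keep {in(p1,t2), pkg_at(p4,gate), truck_at(t1,gate), truck_at(t2,portB)}, require {pkg_at(p5,portB), truck_at(t2,portB)}
    → {in(p1,t2), pkg_at(p4,gate), pkg_at(p5,portB), truck_at(t1,gate), truck_at(t2,portB)}
  through step 1 (drive(t2,hub,portB)): drop {truck_at(t2,portB)}, keep {in(p1,t2), pkg_at(p4,gate), pkg_at(p5,portB), truck_at(t1,gate)}, require {truck_at(t2,hub)}
    → {in(p1,t2), pkg_at(p4,gate), pkg_at(p5,portB), truck_at(t1,gate), truck_at(t2,hub)}

== RESULT ==
["in(p1,t2)", "pkg_at(p4,gate)", "pkg_at(p5,portB)", "truck_at(t1,gate)", "truck_at(t2,hub)"]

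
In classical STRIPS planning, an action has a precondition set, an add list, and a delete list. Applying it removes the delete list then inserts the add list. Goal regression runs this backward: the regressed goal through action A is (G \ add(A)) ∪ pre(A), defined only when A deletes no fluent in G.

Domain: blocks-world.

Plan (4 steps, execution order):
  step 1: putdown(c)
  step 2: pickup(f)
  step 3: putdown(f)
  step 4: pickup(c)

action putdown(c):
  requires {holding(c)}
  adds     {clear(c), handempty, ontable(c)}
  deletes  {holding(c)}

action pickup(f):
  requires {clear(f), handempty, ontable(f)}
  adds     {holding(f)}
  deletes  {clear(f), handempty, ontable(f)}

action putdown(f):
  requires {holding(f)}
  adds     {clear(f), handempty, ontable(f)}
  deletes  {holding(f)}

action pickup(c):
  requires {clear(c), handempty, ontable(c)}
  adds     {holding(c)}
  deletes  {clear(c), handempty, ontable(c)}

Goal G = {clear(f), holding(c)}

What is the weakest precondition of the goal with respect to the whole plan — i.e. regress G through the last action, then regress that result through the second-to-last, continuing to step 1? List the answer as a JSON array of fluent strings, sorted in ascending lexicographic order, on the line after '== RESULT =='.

Regress step by step:
  through step 4 (pickup(c)): drop {holding(c)}, keep {clear(f)}, require {clear(c), handempty, ontable(c)}
    → {clear(c), clear(f), handempty, ontable(c)}
  through step 3 (putdown(f)): drop {clear(f), handempty}, keep {clear(c), ontable(c)}, require {holding(f)}
    → {clear(c), holding(f), ontable(c)}
  through step 2 (pickup(f)): drop {holding(f)}, keep {clear(c), ontable(c)}, require {clear(f), handempty, ontable(f)}
    → {clear(c), clear(f), handempty, ontable(c), ontable(f)}
  through step 1 (putdown(c)): drop {clear(c), handempty, ontable(c)}, keep {clear(f), ontable(f)}, require {holding(c)}
    → {clear(f), holding(c), ontable(f)}

== RESULT ==
["clear(f)", "holding(c)", "ontable(f)"]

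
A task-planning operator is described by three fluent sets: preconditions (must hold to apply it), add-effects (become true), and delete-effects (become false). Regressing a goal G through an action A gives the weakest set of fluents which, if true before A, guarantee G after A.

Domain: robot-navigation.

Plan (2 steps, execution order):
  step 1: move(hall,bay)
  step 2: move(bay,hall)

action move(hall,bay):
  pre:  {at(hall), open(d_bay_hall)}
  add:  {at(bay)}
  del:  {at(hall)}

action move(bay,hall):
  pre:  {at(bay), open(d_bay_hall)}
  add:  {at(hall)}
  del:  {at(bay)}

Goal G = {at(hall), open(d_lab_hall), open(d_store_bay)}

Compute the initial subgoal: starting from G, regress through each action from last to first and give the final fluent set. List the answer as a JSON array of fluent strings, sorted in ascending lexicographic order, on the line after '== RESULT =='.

Regress step by step:
  through step 2 (move(bay,hall)): drop {at(hall)}, keep {open(d_lab_hall), open(d_store_bay)}, require {at(bay), open(d_bay_hall)}
    → {at(bay), open(d_bay_hall), open(d_lab_hall), open(d_store_bay)}
  through step 1 (move(hall,bay)): drop {at(bay)}, keep {open(d_bay_hall), open(d_lab_hall), open(d_store_bay)}, require {at(hall), open(d_bay_hall)}
    → {at(hall), open(d_bay_hall), open(d_lab_hall), open(d_store_bay)}

== RESULT ==
["at(hall)", "open(d_bay_hall)", "open(d_lab_hall)", "open(d_store_bay)"]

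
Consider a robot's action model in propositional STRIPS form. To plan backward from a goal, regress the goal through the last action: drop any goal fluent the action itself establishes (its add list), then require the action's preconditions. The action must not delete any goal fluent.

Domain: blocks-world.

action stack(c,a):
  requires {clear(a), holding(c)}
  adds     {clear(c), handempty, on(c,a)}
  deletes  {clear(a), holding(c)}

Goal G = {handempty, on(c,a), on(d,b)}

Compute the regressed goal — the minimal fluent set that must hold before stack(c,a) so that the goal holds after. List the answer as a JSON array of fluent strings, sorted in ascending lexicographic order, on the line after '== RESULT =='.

Regress:
  G ∩ del = {}  (empty — regression defined)
  G \ add = {handempty, on(c,a), on(d,b)} \ {clear(c), handempty, on(c,a)} = {on(d,b)}
  ∪ pre   = {on(d,b)} ∪ {clear(a), holding(c)}
          = {clear(a), holding(c), on(d,b)}

== RESULT ==
["clear(a)", "holding(c)", "on(d,b)"]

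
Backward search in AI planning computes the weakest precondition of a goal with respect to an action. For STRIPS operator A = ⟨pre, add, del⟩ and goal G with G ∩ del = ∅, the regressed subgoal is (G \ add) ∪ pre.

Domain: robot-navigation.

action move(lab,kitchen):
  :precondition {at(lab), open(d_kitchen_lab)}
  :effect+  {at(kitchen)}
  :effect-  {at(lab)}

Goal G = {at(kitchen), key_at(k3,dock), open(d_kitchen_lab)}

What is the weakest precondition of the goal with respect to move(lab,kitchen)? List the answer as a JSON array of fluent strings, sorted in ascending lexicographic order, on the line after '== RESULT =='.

Compute (G \ add) ∪ pre:
  G ∩ del = {}  (empty — regression defined)
  G \ add = {at(kitchen), key_at(k3,dock), open(d_kitchen_lab)} \ {at(kitchen)} = {key_at(k3,dock), open(d_kitchen_lab)}
  ∪ pre   = {key_at(k3,dock), open(d_kitchen_lab)} ∪ {at(lab), open(d_kitchen_lab)}
          = {at(lab), key_at(k3,dock), open(d_kitchen_lab)}

== RESULT ==
["at(lab)", "key_at(k3,dock)", "open(d_kitchen_lab)"]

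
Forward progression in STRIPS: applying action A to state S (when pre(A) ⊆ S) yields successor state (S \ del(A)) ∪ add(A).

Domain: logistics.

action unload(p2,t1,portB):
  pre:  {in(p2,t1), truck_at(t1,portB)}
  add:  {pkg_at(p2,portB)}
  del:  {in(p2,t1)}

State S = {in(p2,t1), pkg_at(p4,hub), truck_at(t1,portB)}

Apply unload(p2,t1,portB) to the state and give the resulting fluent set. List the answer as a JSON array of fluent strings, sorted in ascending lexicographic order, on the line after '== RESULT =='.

Compute (S \ del) ∪ add:
  pre ⊆ S: {in(p2,t1), truck_at(t1,portB)} ⊆ S  — applicable
  S \ del = {pkg_at(p4,hub), truck_at(t1,portB)}
  ∪ add   = {pkg_at(p2,portB), pkg_at(p4,hub), truck_at(t1,portB)}

== RESULT ==
["pkg_at(p2,portB)", "pkg_at(p4,hub)", "truck_at(t1,portB)"]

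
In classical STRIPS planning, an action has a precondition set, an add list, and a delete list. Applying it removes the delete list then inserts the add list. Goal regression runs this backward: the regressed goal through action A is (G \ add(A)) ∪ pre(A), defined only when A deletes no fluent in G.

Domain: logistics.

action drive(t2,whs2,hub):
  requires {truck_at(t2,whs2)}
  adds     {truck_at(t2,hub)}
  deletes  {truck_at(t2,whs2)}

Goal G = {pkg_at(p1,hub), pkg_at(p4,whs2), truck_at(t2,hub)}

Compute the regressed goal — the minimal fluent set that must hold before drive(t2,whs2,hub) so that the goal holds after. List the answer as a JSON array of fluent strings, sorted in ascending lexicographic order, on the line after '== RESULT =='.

Compute (G \ add) ∪ pre:
  G ∩ del = {}  (empty — regression defined)
  G \ add = {pkg_at(p1,hub), pkg_at(p4,whs2), truck_at(t2,hub)} \ {truck_at(t2,hub)} = {pkg_at(p1,hub), pkg_at(p4,whs2)}
  ∪ pre   = {pkg_at(p1,hub), pkg_at(p4,whs2)} ∪ {truck_at(t2,whs2)}
          = {pkg_at(p1,hub), pkg_at(p4,whs2), truck_at(t2,whs2)}

== RESULT ==
["pkg_at(p1,hub)", "pkg_at(p4,whs2)", "truck_at(t2,whs2)"]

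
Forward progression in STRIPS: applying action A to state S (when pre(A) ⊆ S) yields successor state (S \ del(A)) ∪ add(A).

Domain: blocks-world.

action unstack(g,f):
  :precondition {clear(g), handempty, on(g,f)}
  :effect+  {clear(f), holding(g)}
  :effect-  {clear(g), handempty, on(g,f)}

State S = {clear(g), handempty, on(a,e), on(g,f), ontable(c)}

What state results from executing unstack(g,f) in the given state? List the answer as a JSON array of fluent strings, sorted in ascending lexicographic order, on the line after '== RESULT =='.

Progress:
  pre ⊆ S: {clear(g), handempty, on(g,f)} ⊆ S  — applicable
  S \ del = {on(a,e), ontable(c)}
  ∪ add   = {clear(f), holding(g), on(a,e), ontable(c)}

== RESULT ==
["clear(f)", "holding(g)", "on(a,e)", "ontable(c)"]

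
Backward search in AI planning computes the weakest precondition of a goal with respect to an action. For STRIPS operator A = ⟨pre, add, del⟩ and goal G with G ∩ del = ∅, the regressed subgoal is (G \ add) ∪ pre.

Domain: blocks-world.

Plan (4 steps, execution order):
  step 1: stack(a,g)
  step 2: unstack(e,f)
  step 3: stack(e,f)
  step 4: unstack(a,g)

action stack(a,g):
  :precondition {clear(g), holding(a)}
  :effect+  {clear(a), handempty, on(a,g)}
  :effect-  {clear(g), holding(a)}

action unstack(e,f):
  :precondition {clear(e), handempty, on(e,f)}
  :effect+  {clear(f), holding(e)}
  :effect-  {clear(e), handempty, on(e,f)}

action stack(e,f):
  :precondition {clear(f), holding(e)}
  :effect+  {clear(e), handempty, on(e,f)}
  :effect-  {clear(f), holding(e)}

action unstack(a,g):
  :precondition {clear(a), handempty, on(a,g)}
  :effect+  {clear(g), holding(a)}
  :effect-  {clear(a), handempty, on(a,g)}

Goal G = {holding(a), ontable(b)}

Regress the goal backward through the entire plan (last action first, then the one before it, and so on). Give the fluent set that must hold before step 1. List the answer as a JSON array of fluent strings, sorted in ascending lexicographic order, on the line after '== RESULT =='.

Work backward from the goal:
  through step 4 (unstack(a,g)): drop {holding(a)}, keep {ontable(b)}, require {clear(a), handempty, on(a,g)}
    → {clear(a), handempty, on(a,g), ontable(b)}
  through step 3 (stack(e,f)): drop {handempty}, keep {clear(a), on(a,g), ontable(b)}, require {clear(f), holding(e)}
    → {clear(a), clear(f), holding(e), on(a,g), ontable(b)}
  through step 2 (unstack(e,f)): drop {clear(f), holding(e)}, keep {clear(a), on(a,g), ontable(b)}, require {clear(e), handempty, on(e,f)}
    → {clear(a), clear(e), handempty, on(a,g), on(e,f), ontable(b)}
  through step 1 (stack(a,g)): drop {clear(a), handempty, on(a,g)}, keep {clear(e), on(e,f), ontable(b)}, require {clear(g), holding(a)}
    → {clear(e), clear(g), holding(a), on(e,f), ontable(b)}

== RESULT ==
["clear(e)", "clear(g)", "holding(a)", "on(e,f)", "ontable(b)"]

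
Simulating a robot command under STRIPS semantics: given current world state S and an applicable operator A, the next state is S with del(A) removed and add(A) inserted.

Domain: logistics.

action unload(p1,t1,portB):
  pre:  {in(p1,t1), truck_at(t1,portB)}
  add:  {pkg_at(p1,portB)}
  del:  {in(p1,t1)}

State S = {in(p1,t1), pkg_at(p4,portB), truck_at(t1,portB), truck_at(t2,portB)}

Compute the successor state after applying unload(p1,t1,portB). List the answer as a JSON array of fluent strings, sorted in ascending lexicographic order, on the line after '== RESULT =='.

Progress:
  pre ⊆ S: {in(p1,t1), truck_at(t1,portB)} ⊆ S  — applicable
  S \ del = {pkg_at(p4,portB), truck_at(t1,portB), truck_at(t2,portB)}
  ∪ add   = {pkg_at(p1,portB), pkg_at(p4,portB), truck_at(t1,portB), truck_at(t2,portB)}

== RESULT ==
["pkg_at(p1,portB)", "pkg_at(p4,portB)", "truck_at(t1,portB)", "truck_at(t2,portB)"]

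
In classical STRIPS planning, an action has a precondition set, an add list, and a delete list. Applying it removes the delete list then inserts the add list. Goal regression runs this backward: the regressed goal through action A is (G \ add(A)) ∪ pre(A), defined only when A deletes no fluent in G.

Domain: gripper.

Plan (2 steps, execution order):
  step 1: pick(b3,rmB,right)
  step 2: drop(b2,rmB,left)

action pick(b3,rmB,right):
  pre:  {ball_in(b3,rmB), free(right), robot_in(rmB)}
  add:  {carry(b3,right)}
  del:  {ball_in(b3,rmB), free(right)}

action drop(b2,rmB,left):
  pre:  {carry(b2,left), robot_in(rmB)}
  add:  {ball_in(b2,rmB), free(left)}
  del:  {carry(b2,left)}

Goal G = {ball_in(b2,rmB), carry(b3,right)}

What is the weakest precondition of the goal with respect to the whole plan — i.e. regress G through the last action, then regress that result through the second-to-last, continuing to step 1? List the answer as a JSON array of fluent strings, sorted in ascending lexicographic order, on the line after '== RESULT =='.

Regress step by step:
  through step 2 (drop(b2,rmB,left)): drop {ball_in(b2,rmB)}, keep {carry(b3,right)}, require {carry(b2,left), robot_in(rmB)}
    → {carry(b2,left), carry(b3,right), robot_in(rmB)}
  through step 1 (pick(b3,rmB,right)): drop {carry(b3,right)}, keep {carry(b2,left), robot_in(rmB)}, require {ball_in(b3,rmB), free(right), robot_in(rmB)}
    → {ball_in(b3,rmB), carry(b2,left), free(right), robot_in(rmB)}

== RESULT ==
["ball_in(b3,rmB)", "carry(b2,left)", "free(right)", "robot_in(rmB)"]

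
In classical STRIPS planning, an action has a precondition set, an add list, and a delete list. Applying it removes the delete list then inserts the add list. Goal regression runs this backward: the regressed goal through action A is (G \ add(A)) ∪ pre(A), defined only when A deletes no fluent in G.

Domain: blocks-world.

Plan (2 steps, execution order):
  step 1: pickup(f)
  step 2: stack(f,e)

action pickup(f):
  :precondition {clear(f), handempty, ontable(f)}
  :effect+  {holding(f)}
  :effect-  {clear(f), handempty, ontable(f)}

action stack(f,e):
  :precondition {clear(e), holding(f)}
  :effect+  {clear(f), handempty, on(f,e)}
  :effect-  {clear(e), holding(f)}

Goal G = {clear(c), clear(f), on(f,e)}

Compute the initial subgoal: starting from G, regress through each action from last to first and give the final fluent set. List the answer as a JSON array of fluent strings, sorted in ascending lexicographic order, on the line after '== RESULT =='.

Regress step by step:
  through step 2 (stack(f,e)): drop {clear(f), on(f,e)}, keep {clear(c)}, require {clear(e), holding(f)}
    → {clear(c), clear(e), holding(f)}
  through step 1 (pickup(f)): drop {holding(f)}, keep {clear(c), clear(e)}, require {clear(f), handempty, ontable(f)}
    → {clear(c), clear(e), clear(f), handempty, ontable(f)}

== RESULT ==
["clear(c)", "clear(e)", "clear(f)", "handempty", "ontable(f)"]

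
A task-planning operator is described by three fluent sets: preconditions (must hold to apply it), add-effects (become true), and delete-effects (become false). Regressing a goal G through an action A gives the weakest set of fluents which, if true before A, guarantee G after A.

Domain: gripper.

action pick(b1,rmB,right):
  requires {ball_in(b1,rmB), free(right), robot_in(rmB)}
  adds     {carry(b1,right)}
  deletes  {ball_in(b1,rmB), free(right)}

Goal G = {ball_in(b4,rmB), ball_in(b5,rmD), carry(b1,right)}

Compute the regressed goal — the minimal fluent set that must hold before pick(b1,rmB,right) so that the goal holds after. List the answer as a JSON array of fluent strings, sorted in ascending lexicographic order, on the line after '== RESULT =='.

Compute (G \ add) ∪ pre:
  G ∩ del = {}  (empty — regression defined)
  G \ add = {ball_in(b4,rmB), ball_in(b5,rmD), carry(b1,right)} \ {carry(b1,right)} = {ball_in(b4,rmB), ball_in(b5,rmD)}
  ∪ pre   = {ball_in(b4,rmB), ball_in(b5,rmD)} ∪ {ball_in(b1,rmB), free(right), robot_in(rmB)}
          = {ball_in(b1,rmB), ball_in(b4,rmB), ball_in(b5,rmD), free(right), robot_in(rmB)}

== RESULT ==
["ball_in(b1,rmB)", "ball_in(b4,rmB)", "ball_in(b5,rmD)", "free(right)", "robot_in(rmB)"]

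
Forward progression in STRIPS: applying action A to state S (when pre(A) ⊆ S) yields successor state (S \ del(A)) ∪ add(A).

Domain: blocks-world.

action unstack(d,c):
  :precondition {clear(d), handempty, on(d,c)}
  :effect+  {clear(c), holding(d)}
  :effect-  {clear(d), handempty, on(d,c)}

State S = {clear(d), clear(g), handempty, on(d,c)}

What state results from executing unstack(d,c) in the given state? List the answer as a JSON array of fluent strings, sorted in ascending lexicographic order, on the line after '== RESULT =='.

Compute (S \ del) ∪ add:
  pre ⊆ S: {clear(d), handempty, on(d,c)} ⊆ S  — applicable
  S \ del = {clear(g)}
  ∪ add   = {clear(c), clear(g), holding(d)}

== RESULT ==
["clear(c)", "clear(g)", "holding(d)"]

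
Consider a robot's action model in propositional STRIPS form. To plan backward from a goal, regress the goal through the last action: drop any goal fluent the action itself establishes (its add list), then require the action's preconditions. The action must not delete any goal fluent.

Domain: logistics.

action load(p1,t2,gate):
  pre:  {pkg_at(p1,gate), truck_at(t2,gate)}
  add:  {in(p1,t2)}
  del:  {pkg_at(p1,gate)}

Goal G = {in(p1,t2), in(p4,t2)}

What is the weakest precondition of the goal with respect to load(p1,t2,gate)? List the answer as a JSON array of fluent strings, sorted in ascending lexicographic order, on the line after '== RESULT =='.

Regress:
  G ∩ del = {}  (empty — regression defined)
  G \ add = {in(p1,t2), in(p4,t2)} \ {in(p1,t2)} = {in(p4,t2)}
  ∪ pre   = {in(p4,t2)} ∪ {pkg_at(p1,gate), truck_at(t2,gate)}
          = {in(p4,t2), pkg_at(p1,gate), truck_at(t2,gate)}

== RESULT ==
["in(p4,t2)", "pkg_at(p1,gate)", "truck_at(t2,gate)"]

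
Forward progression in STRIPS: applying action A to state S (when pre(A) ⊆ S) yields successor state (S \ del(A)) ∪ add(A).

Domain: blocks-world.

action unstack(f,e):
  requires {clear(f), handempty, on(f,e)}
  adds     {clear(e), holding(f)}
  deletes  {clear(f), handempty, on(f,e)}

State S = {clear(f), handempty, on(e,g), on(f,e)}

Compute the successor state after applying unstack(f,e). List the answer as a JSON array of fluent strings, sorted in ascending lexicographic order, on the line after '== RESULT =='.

Progress:
  pre ⊆ S: {clear(f), handempty, on(f,e)} ⊆ S  — applicable
  S \ del = {on(e,g)}
  ∪ add   = {clear(e), holding(f), on(e,g)}

== RESULT ==
["clear(e)", "holding(f)", "on(e,g)"]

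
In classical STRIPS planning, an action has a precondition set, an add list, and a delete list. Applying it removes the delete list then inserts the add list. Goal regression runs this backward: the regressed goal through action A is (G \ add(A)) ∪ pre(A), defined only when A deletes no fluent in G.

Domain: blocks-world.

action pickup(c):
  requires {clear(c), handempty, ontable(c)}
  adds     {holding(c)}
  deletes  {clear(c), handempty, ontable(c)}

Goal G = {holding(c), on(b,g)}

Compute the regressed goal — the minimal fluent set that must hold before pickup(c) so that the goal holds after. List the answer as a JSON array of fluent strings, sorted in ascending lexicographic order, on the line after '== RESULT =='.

Compute (G \ add) ∪ pre:
  G ∩ del = {}  (empty — regression defined)
  G \ add = {holding(c), on(b,g)} \ {holding(c)} = {on(b,g)}
  ∪ pre   = {on(b,g)} ∪ {clear(c), handempty, ontable(c)}
          = {clear(c), handempty, on(b,g), ontable(c)}

== RESULT ==
["clear(c)", "handempty", "on(b,g)", "ontable(c)"]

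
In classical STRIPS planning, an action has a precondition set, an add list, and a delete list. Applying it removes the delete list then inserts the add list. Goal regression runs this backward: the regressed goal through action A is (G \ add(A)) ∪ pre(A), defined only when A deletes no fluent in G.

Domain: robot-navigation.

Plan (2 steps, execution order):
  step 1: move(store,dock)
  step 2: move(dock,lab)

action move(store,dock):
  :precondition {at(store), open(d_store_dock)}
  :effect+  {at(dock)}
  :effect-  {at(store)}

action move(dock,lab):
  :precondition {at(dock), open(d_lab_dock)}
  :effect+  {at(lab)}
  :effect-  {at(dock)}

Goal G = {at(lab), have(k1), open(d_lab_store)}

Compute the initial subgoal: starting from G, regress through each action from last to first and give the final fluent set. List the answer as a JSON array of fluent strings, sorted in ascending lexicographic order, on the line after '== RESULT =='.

Regress step by step:
  through step 2 (move(dock,lab)): drop {at(lab)}, keep {have(k1), open(d_lab_store)}, require {at(dock), open(d_lab_dock)}
    → {at(dock), have(k1), open(d_lab_dock), open(d_lab_store)}
  through step 1 (move(store,dock)): drop {at(dock)}, keep {have(k1), open(d_lab_dock), open(d_lab_store)}, require {at(store), open(d_store_dock)}
    → {at(store), have(k1), open(d_lab_dock), open(d_lab_store), open(d_store_dock)}

== RESULT ==
["at(store)", "have(k1)", "open(d_lab_dock)", "open(d_lab_store)", "open(d_store_dock)"]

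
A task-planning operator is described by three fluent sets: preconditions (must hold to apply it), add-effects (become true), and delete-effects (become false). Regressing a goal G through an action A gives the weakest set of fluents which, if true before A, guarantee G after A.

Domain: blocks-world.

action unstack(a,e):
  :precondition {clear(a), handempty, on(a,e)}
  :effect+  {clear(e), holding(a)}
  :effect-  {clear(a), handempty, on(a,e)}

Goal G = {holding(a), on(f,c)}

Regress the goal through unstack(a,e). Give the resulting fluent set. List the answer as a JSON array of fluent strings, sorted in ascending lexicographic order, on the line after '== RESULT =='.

Compute (G \ add) ∪ pre:
  G ∩ del = {}  (empty — regression defined)
  G \ add = {holding(a), on(f,c)} \ {clear(e), holding(a)} = {on(f,c)}
  ∪ pre   = {on(f,c)} ∪ {clear(a), handempty, on(a,e)}
          = {clear(a), handempty, on(a,e), on(f,c)}

== RESULT ==
["clear(a)", "handempty", "on(a,e)", "on(f,c)"]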